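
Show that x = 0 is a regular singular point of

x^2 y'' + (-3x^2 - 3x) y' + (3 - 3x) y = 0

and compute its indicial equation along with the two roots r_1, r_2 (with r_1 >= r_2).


Divide by x^2 to reach normal form y'' + P_1(x) y' + P_2(x) y = 0 with P_1(x) = -3 - 3/x and P_2(x) = -3/x + 3/x^2.
x = 0 is a singular point because the y'-coefficient -3 - 3/x has a pole at x = 0 and the y-coefficient -3/x + 3/x^2 has a pole at x = 0.
It is a regular singular point because x P_1(x) = p(x) = -3x - 3 and x^2 P_2(x) = q(x) = 3 - 3x are polynomials, hence analytic at x = 0.
p(0) = -3,  q(0) = 3.
Indicial equation: r(r-1) + p(0) r + q(0) = 0, i.e. r^2 + (p(0) - 1) r + q(0) = 0, i.e. r^2 - 4 r + 3 = 0.
Discriminant: (-4)^2 - 4(3) = 4, so r = (4 ± 2)/2.
Solving: r_1 = 3, r_2 = 1.

indicial: r^2 - 4 r + 3 = 0; roots r_1 = 3, r_2 = 1


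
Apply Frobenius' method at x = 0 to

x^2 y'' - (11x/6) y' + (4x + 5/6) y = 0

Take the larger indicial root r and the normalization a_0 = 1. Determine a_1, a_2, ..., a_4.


Write in Frobenius form y'' + (p(x)/x) y' + (q(x)/x^2) y = 0:
  p(x) = -11/6,  q(x) = 4x + 5/6.
Indicial equation: r(r-1) + (-11/6) r + (5/6) = 0 -> roots r_1 = 5/2, r_2 = 1/3.
Take r = r_1 = 5/2. Let y(x) = x^r sum_{n>=0} a_n x^n with a_0 = 1.
Substitute y = x^r sum a_n x^n and match x^{r+n}. The recurrence is
  D(n) a_n + 4 a_{n-1} = 0,  where D(n) = (r+n)(r+n-1) + (-11/6)(r+n) + (5/6).
  a_n = -4 / D(n) * a_{n-1}.
Since the indicial polynomial factors as (r - r_1)(r - r_2), D(n) = (r_1 + n - r_1)(r_1 + n - r_2) = n(n + 13/6).
Evaluating step by step (a_0 = 1):
  n = 1: D(1) = 1(1 + 13/6) = 19/6; numerator = -4(1) = -4; a_1 = (-4)/(19/6) = -24/19
  n = 2: D(2) = 2(2 + 13/6) = 25/3; numerator = -4(-24/19) = 96/19; a_2 = (96/19)/(25/3) = 288/475
  n = 3: D(3) = 3(3 + 13/6) = 31/2; numerator = -4(288/475) = -1152/475; a_3 = (-1152/475)/(31/2) = -2304/14725
  n = 4: D(4) = 4(4 + 13/6) = 74/3; numerator = -4(-2304/14725) = 9216/14725; a_4 = (9216/14725)/(74/3) = 13824/544825

r = 5/2; a_0 = 1; a_1 = -24/19; a_2 = 288/475; a_3 = -2304/14725; a_4 = 13824/544825


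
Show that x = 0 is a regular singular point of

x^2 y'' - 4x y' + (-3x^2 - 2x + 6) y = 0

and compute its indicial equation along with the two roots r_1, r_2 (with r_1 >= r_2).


Divide by x^2 to reach normal form y'' + P_1(x) y' + P_2(x) y = 0 with P_1(x) = -4/x and P_2(x) = -3 - 2/x + 6/x^2.
x = 0 is a singular point because the y'-coefficient -4/x has a pole at x = 0 and the y-coefficient -3 - 2/x + 6/x^2 has a pole at x = 0.
It is a regular singular point because x P_1(x) = p(x) = -4 and x^2 P_2(x) = q(x) = -3x^2 - 2x + 6 are polynomials, hence analytic at x = 0.
p(0) = -4,  q(0) = 6.
Indicial equation: r(r-1) + p(0) r + q(0) = 0, i.e. r^2 + (p(0) - 1) r + q(0) = 0, i.e. r^2 - 5 r + 6 = 0.
Discriminant: (-5)^2 - 4(6) = 1, so r = (5 ± 1)/2.
Solving: r_1 = 3, r_2 = 2.

indicial: r^2 - 5 r + 6 = 0; roots r_1 = 3, r_2 = 2


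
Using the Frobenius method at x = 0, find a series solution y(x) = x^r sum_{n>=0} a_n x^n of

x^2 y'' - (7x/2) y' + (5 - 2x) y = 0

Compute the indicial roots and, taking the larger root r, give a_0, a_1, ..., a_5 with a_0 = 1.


Write in Frobenius form y'' + (p(x)/x) y' + (q(x)/x^2) y = 0:
  p(x) = -7/2,  q(x) = 5 - 2x.
Indicial equation: r(r-1) + (-7/2) r + (5) = 0 -> roots r_1 = 5/2, r_2 = 2.
Take r = r_1 = 5/2. Let y(x) = x^r sum_{n>=0} a_n x^n with a_0 = 1.
Substitute y = x^r sum a_n x^n and match x^{r+n}. The recurrence is
  D(n) a_n - 2 a_{n-1} = 0,  where D(n) = (r+n)(r+n-1) + (-7/2)(r+n) + (5).
  a_n = 2 / D(n) * a_{n-1}.
Since the indicial polynomial factors as (r - r_1)(r - r_2), D(n) = (r_1 + n - r_1)(r_1 + n - r_2) = n(n + 1/2).
Evaluating step by step (a_0 = 1):
  n = 1: D(1) = 1(1 + 1/2) = 3/2; numerator = 2(1) = 2; a_1 = (2)/(3/2) = 4/3
  n = 2: D(2) = 2(2 + 1/2) = 5; numerator = 2(4/3) = 8/3; a_2 = (8/3)/(5) = 8/15
  n = 3: D(3) = 3(3 + 1/2) = 21/2; numerator = 2(8/15) = 16/15; a_3 = (16/15)/(21/2) = 32/315
  n = 4: D(4) = 4(4 + 1/2) = 18; numerator = 2(32/315) = 64/315; a_4 = (64/315)/(18) = 32/2835
  n = 5: D(5) = 5(5 + 1/2) = 55/2; numerator = 2(32/2835) = 64/2835; a_5 = (64/2835)/(55/2) = 128/155925

r = 5/2; a_0 = 1; a_1 = 4/3; a_2 = 8/15; a_3 = 32/315; a_4 = 32/2835; a_5 = 128/155925


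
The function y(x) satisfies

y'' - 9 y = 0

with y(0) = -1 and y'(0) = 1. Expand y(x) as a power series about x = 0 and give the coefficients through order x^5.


Ansatz: y(x) = sum_{n>=0} a_n x^n, so y'(x) = sum_{n>=1} n a_n x^(n-1) and y''(x) = sum_{n>=2} n(n-1) a_n x^(n-2).
Substitute into P(x) y'' + Q(x) y' + R(x) y = 0 with P(x) = 1, Q(x) = 0, R(x) = -9, and match powers of x.
Initial conditions: a_0 = -1, a_1 = 1.
Setting the coefficient of each power of x to zero and solving order by order (substituting the coefficients already found):
  x^0: 2 a_2 - 9 a_0 = 0  ->  2 a_2 = 9 a_0 = -9  ->  a_2 = -9/2
  x^1: 6 a_3 - 9 a_1 = 0  ->  6 a_3 = 9 a_1 = 9  ->  a_3 = 3/2
  x^2: 12 a_4 - 9 a_2 = 0  ->  12 a_4 = 9 a_2 = -81/2  ->  a_4 = -27/8
  x^3: 20 a_5 - 9 a_3 = 0  ->  20 a_5 = 9 a_3 = 27/2  ->  a_5 = 27/40
Truncated series: y(x) = -1 + x - (9/2) x^2 + (3/2) x^3 - (27/8) x^4 + (27/40) x^5 + O(x^6).

a_0 = -1; a_1 = 1; a_2 = -9/2; a_3 = 3/2; a_4 = -27/8; a_5 = 27/40


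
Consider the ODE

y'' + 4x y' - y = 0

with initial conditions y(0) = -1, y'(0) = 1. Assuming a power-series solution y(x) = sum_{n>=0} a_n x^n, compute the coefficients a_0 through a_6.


Ansatz: y(x) = sum_{n>=0} a_n x^n, so y'(x) = sum_{n>=1} n a_n x^(n-1) and y''(x) = sum_{n>=2} n(n-1) a_n x^(n-2).
Substitute into P(x) y'' + Q(x) y' + R(x) y = 0 with P(x) = 1, Q(x) = 4x, R(x) = -1, and match powers of x.
Initial conditions: a_0 = -1, a_1 = 1.
Setting the coefficient of each power of x to zero and solving order by order (substituting the coefficients already found):
  x^0: 2 a_2 - a_0 = 0  ->  2 a_2 = a_0 = -1  ->  a_2 = -1/2
  x^1: 6 a_3 + 3 a_1 = 0  ->  6 a_3 = -3 a_1 = -3  ->  a_3 = -1/2
  x^2: 12 a_4 + 7 a_2 = 0  ->  12 a_4 = -7 a_2 = 7/2  ->  a_4 = 7/24
  x^3: 20 a_5 + 11 a_3 = 0  ->  20 a_5 = -11 a_3 = 11/2  ->  a_5 = 11/40
  x^4: 30 a_6 + 15 a_4 = 0  ->  30 a_6 = -15 a_4 = -35/8  ->  a_6 = -7/48
Truncated series: y(x) = -1 + x - (1/2) x^2 - (1/2) x^3 + (7/24) x^4 + (11/40) x^5 - (7/48) x^6 + O(x^7).

a_0 = -1; a_1 = 1; a_2 = -1/2; a_3 = -1/2; a_4 = 7/24; a_5 = 11/40; a_6 = -7/48


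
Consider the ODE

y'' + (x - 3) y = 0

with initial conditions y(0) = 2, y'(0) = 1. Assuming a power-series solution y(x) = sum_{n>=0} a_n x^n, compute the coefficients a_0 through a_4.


Ansatz: y(x) = sum_{n>=0} a_n x^n, so y'(x) = sum_{n>=1} n a_n x^(n-1) and y''(x) = sum_{n>=2} n(n-1) a_n x^(n-2).
Substitute into P(x) y'' + Q(x) y' + R(x) y = 0 with P(x) = 1, Q(x) = 0, R(x) = x - 3, and match powers of x.
Initial conditions: a_0 = 2, a_1 = 1.
Setting the coefficient of each power of x to zero and solving order by order (substituting the coefficients already found):
  x^0: 2 a_2 - 3 a_0 = 0  ->  2 a_2 = 3 a_0 = 6  ->  a_2 = 3
  x^1: 6 a_3 - 3 a_1 + a_0 = 0  ->  6 a_3 = 3 a_1 - a_0 = 1  ->  a_3 = 1/6
  x^2: 12 a_4 - 3 a_2 + a_1 = 0  ->  12 a_4 = 3 a_2 - a_1 = 8  ->  a_4 = 2/3
Truncated series: y(x) = 2 + x + 3 x^2 + (1/6) x^3 + (2/3) x^4 + O(x^5).

a_0 = 2; a_1 = 1; a_2 = 3; a_3 = 1/6; a_4 = 2/3


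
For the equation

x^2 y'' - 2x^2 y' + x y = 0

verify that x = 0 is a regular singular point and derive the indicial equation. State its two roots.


Divide by x^2 to reach normal form y'' + P_1(x) y' + P_2(x) y = 0 with P_1(x) = -2 and P_2(x) = 1/x.
x = 0 is a singular point because the y-coefficient 1/x has a pole at x = 0.
It is a regular singular point because x P_1(x) = p(x) = -2x and x^2 P_2(x) = q(x) = x are polynomials, hence analytic at x = 0.
p(0) = 0,  q(0) = 0.
Indicial equation: r(r-1) + p(0) r + q(0) = 0, i.e. r^2 + (p(0) - 1) r + q(0) = 0, i.e. r^2 - 1 r = 0.
Discriminant: (-1)^2 - 4(0) = 1, so r = (1 ± 1)/2.
Solving: r_1 = 1, r_2 = 0.

indicial: r^2 - 1 r = 0; roots r_1 = 1, r_2 = 0


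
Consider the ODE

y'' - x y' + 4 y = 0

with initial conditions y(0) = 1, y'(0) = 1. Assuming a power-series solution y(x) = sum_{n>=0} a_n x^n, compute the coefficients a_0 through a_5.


Ansatz: y(x) = sum_{n>=0} a_n x^n, so y'(x) = sum_{n>=1} n a_n x^(n-1) and y''(x) = sum_{n>=2} n(n-1) a_n x^(n-2).
Substitute into P(x) y'' + Q(x) y' + R(x) y = 0 with P(x) = 1, Q(x) = -x, R(x) = 4, and match powers of x.
Initial conditions: a_0 = 1, a_1 = 1.
Setting the coefficient of each power of x to zero and solving order by order (substituting the coefficients already found):
  x^0: 2 a_2 + 4 a_0 = 0  ->  2 a_2 = -4 a_0 = -4  ->  a_2 = -2
  x^1: 6 a_3 + 3 a_1 = 0  ->  6 a_3 = -3 a_1 = -3  ->  a_3 = -1/2
  x^2: 12 a_4 + 2 a_2 = 0  ->  12 a_4 = -2 a_2 = 4  ->  a_4 = 1/3
  x^3: 20 a_5 + a_3 = 0  ->  20 a_5 = -a_3 = 1/2  ->  a_5 = 1/40
Truncated series: y(x) = 1 + x - 2 x^2 - (1/2) x^3 + (1/3) x^4 + (1/40) x^5 + O(x^6).

a_0 = 1; a_1 = 1; a_2 = -2; a_3 = -1/2; a_4 = 1/3; a_5 = 1/40


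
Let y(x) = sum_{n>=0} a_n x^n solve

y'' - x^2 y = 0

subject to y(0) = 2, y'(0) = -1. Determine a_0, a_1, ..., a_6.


Ansatz: y(x) = sum_{n>=0} a_n x^n, so y'(x) = sum_{n>=1} n a_n x^(n-1) and y''(x) = sum_{n>=2} n(n-1) a_n x^(n-2).
Substitute into P(x) y'' + Q(x) y' + R(x) y = 0 with P(x) = 1, Q(x) = 0, R(x) = -x^2, and match powers of x.
Initial conditions: a_0 = 2, a_1 = -1.
Setting the coefficient of each power of x to zero and solving order by order (substituting the coefficients already found):
  x^0: 2 a_2 = 0  ->  a_2 = 0
  x^1: 6 a_3 = 0  ->  a_3 = 0
  x^2: 12 a_4 - a_0 = 0  ->  12 a_4 = a_0 = 2  ->  a_4 = 1/6
  x^3: 20 a_5 - a_1 = 0  ->  20 a_5 = a_1 = -1  ->  a_5 = -1/20
  x^4: 30 a_6 - a_2 = 0  ->  30 a_6 = a_2 = 0  ->  a_6 = 0
Truncated series: y(x) = 2 - x + (1/6) x^4 - (1/20) x^5 + O(x^7).

a_0 = 2; a_1 = -1; a_2 = 0; a_3 = 0; a_4 = 1/6; a_5 = -1/20; a_6 = 0


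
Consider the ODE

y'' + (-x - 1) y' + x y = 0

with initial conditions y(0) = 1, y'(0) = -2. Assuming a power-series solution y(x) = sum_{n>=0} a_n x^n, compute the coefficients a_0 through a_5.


Ansatz: y(x) = sum_{n>=0} a_n x^n, so y'(x) = sum_{n>=1} n a_n x^(n-1) and y''(x) = sum_{n>=2} n(n-1) a_n x^(n-2).
Substitute into P(x) y'' + Q(x) y' + R(x) y = 0 with P(x) = 1, Q(x) = -x - 1, R(x) = x, and match powers of x.
Initial conditions: a_0 = 1, a_1 = -2.
Setting the coefficient of each power of x to zero and solving order by order (substituting the coefficients already found):
  x^0: 2 a_2 - a_1 = 0  ->  2 a_2 = a_1 = -2  ->  a_2 = -1
  x^1: 6 a_3 - 2 a_2 - a_1 + a_0 = 0  ->  6 a_3 = 2 a_2 + a_1 - a_0 = -5  ->  a_3 = -5/6
  x^2: 12 a_4 - 3 a_3 - 2 a_2 + a_1 = 0  ->  12 a_4 = 3 a_3 + 2 a_2 - a_1 = -5/2  ->  a_4 = -5/24
  x^3: 20 a_5 - 4 a_4 - 3 a_3 + a_2 = 0  ->  20 a_5 = 4 a_4 + 3 a_3 - a_2 = -7/3  ->  a_5 = -7/60
Truncated series: y(x) = 1 - 2 x - x^2 - (5/6) x^3 - (5/24) x^4 - (7/60) x^5 + O(x^6).

a_0 = 1; a_1 = -2; a_2 = -1; a_3 = -5/6; a_4 = -5/24; a_5 = -7/60


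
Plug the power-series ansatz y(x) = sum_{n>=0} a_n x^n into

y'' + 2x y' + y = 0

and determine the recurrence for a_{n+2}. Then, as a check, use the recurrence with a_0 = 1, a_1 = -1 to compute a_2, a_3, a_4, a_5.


Substitute y = sum_n a_n x^n.
y''(x) has coefficient (n+2)(n+1) a_{n+2} at x^n;
2 x y'(x) has coefficient 2 n a_n at x^n (shift);
y(x) has coefficient 1 a_n at x^n.
Matching x^n: (n+2)(n+1) a_{n+2} + (2n + 1) a_n = 0.
Thus a_{n+2} = (-2n - 1) / ((n+1)(n+2)) * a_n.

Check with a_0 = 1, a_1 = -1 (apply the recurrence for n = 0, 1, 2, 3): a_0 = 1, a_1 = -1, a_2 = -1/2, a_3 = 1/2, a_4 = 5/24, a_5 = -7/40.

a_(n+2) = (-2n - 1) / ((n+1)(n+2)) * a_n; check: a_0 = 1, a_1 = -1, a_2 = -1/2, a_3 = 1/2, a_4 = 5/24, a_5 = -7/40


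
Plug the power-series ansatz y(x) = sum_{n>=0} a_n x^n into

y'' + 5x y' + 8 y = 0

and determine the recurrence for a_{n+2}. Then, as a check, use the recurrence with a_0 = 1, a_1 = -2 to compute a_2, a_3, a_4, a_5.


Substitute y = sum_n a_n x^n.
y''(x) has coefficient (n+2)(n+1) a_{n+2} at x^n;
5 x y'(x) has coefficient 5 n a_n at x^n (shift);
8 y(x) has coefficient 8 a_n at x^n.
Matching x^n: (n+2)(n+1) a_{n+2} + (5n + 8) a_n = 0.
Thus a_{n+2} = (-5n - 8) / ((n+1)(n+2)) * a_n.

Check with a_0 = 1, a_1 = -2 (apply the recurrence for n = 0, 1, 2, 3): a_0 = 1, a_1 = -2, a_2 = -4, a_3 = 13/3, a_4 = 6, a_5 = -299/60.

a_(n+2) = (-5n - 8) / ((n+1)(n+2)) * a_n; check: a_0 = 1, a_1 = -2, a_2 = -4, a_3 = 13/3, a_4 = 6, a_5 = -299/60


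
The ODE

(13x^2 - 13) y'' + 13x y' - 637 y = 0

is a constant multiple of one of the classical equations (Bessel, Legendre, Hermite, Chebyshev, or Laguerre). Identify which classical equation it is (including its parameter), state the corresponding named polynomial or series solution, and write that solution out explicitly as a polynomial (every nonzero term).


All three coefficients share the factor -13; dividing through by -13 gives  (1 - x^2) y'' - x y' + 49 y = 0.
This matches the Chebyshev equation (1 - x^2) y'' - x y' + n^2 y = 0 (note the -x y' term, not -2x y') with n^2 = 49, so n = 7; the polynomial solution is T_7(x).
With y = sum_k a_k x^k, matching x^k gives (k+2)(k+1) a_{k+2} = (k^2 - n^2) a_k = (k - 7)(k + 7) a_k. The right side vanishes at k = 7, so the series with the parity of 7 terminates at degree 7.
Standard normalization: leading coefficient of T_n is 2^(n-1), so a_7 = 2^6 = 64. Work downward with a_k = (k+1)(k+2) a_{k+2} / ((k - 7)(k + 7)):
  a_5 = (6)(7)(64) / ((5 - 7)(5 + 7)) = 2688/(-24) = -112
  a_3 = (4)(5)(-112) / ((3 - 7)(3 + 7)) = -2240/(-40) = 56
  a_1 = (2)(3)(56) / ((1 - 7)(1 + 7)) = 336/(-48) = -7
Hence T_7(x) = 64 x^7 - 112 x^5 + 56 x^3 - 7 x.

T_7(x); series = 64 x^7 - 112 x^5 + 56 x^3 - 7 x


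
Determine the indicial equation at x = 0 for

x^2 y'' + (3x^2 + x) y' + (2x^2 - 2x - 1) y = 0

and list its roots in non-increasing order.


Divide by x^2 to reach normal form y'' + P_1(x) y' + P_2(x) y = 0 with P_1(x) = 3 + 1/x and P_2(x) = 2 - 2/x - 1/x^2.
x = 0 is a singular point because the y'-coefficient 3 + 1/x has a pole at x = 0 and the y-coefficient 2 - 2/x - 1/x^2 has a pole at x = 0.
It is a regular singular point because x P_1(x) = p(x) = 3x + 1 and x^2 P_2(x) = q(x) = 2x^2 - 2x - 1 are polynomials, hence analytic at x = 0.
p(0) = 1,  q(0) = -1.
Indicial equation: r(r-1) + p(0) r + q(0) = 0, i.e. r^2 + (p(0) - 1) r + q(0) = 0, i.e. r^2 - 1 = 0.
Discriminant: (0)^2 - 4(-1) = 4, so r = (0 ± 2)/2.
Solving: r_1 = 1, r_2 = -1.

indicial: r^2 - 1 = 0; roots r_1 = 1, r_2 = -1


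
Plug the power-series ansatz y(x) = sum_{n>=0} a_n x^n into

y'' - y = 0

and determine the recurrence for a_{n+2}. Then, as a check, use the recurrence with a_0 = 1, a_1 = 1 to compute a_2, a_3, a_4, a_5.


Substitute y = sum_n a_n x^n into y'' + (const) y = 0.
y''(x) = sum_{n>=0} (n+2)(n+1) a_{n+2} x^n.
The ODE becomes sum_n [(n+2)(n+1) a_{n+2} - 1 a_n] x^n = 0.
Setting each coefficient to zero gives the recurrence:
  (n+2)(n+1) a_{n+2} - 1 a_n = 0,
  a_{n+2} = 1 / ((n+1)(n+2)) a_n.

Check with a_0 = 1, a_1 = 1 (apply the recurrence for n = 0, 1, 2, 3): a_0 = 1, a_1 = 1, a_2 = 1/2, a_3 = 1/6, a_4 = 1/24, a_5 = 1/120.

a_{n+2} = 1/((n+1)(n+2)) * a_n; check: a_0 = 1, a_1 = 1, a_2 = 1/2, a_3 = 1/6, a_4 = 1/24, a_5 = 1/120


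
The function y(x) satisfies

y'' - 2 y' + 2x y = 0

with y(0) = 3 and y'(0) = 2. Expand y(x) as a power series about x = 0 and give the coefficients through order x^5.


Ansatz: y(x) = sum_{n>=0} a_n x^n, so y'(x) = sum_{n>=1} n a_n x^(n-1) and y''(x) = sum_{n>=2} n(n-1) a_n x^(n-2).
Substitute into P(x) y'' + Q(x) y' + R(x) y = 0 with P(x) = 1, Q(x) = -2, R(x) = 2x, and match powers of x.
Initial conditions: a_0 = 3, a_1 = 2.
Setting the coefficient of each power of x to zero and solving order by order (substituting the coefficients already found):
  x^0: 2 a_2 - 2 a_1 = 0  ->  2 a_2 = 2 a_1 = 4  ->  a_2 = 2
  x^1: 6 a_3 - 4 a_2 + 2 a_0 = 0  ->  6 a_3 = 4 a_2 - 2 a_0 = 2  ->  a_3 = 1/3
  x^2: 12 a_4 - 6 a_3 + 2 a_1 = 0  ->  12 a_4 = 6 a_3 - 2 a_1 = -2  ->  a_4 = -1/6
  x^3: 20 a_5 - 8 a_4 + 2 a_2 = 0  ->  20 a_5 = 8 a_4 - 2 a_2 = -16/3  ->  a_5 = -4/15
Truncated series: y(x) = 3 + 2 x + 2 x^2 + (1/3) x^3 - (1/6) x^4 - (4/15) x^5 + O(x^6).

a_0 = 3; a_1 = 2; a_2 = 2; a_3 = 1/3; a_4 = -1/6; a_5 = -4/15


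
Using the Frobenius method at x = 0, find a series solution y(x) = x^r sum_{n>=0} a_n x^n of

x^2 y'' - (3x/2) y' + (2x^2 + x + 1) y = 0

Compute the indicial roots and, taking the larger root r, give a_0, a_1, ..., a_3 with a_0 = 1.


Write in Frobenius form y'' + (p(x)/x) y' + (q(x)/x^2) y = 0:
  p(x) = -3/2,  q(x) = 2x^2 + x + 1.
Indicial equation: r(r-1) + (-3/2) r + (1) = 0 -> roots r_1 = 2, r_2 = 1/2.
Take r = r_1 = 2. Let y(x) = x^r sum_{n>=0} a_n x^n with a_0 = 1.
Substitute y = x^r sum a_n x^n and match x^{r+n}. The recurrence is
  D(n) a_n + 1 a_{n-1} + 2 a_{n-2} = 0,  where D(n) = (r+n)(r+n-1) + (-3/2)(r+n) + (1).
  a_n = [-1 a_{n-1} - 2 a_{n-2}] / D(n).
Since the indicial polynomial factors as (r - r_1)(r - r_2), D(n) = (r_1 + n - r_1)(r_1 + n - r_2) = n(n + 3/2).
Evaluating step by step (a_0 = 1):
  n = 1: D(1) = 1(1 + 3/2) = 5/2; numerator = -1(1) = -1; a_1 = (-1)/(5/2) = -2/5
  n = 2: D(2) = 2(2 + 3/2) = 7; numerator = -1(-2/5) - 2(1) = -8/5; a_2 = (-8/5)/(7) = -8/35
  n = 3: D(3) = 3(3 + 3/2) = 27/2; numerator = -1(-8/35) - 2(-2/5) = 36/35; a_3 = (36/35)/(27/2) = 8/105

r = 2; a_0 = 1; a_1 = -2/5; a_2 = -8/35; a_3 = 8/105


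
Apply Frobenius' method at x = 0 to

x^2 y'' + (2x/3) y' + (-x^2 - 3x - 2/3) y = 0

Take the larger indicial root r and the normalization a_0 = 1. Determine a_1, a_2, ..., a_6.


Write in Frobenius form y'' + (p(x)/x) y' + (q(x)/x^2) y = 0:
  p(x) = 2/3,  q(x) = -x^2 - 3x - 2/3.
Indicial equation: r(r-1) + (2/3) r + (-2/3) = 0 -> roots r_1 = 1, r_2 = -2/3.
Take r = r_1 = 1. Let y(x) = x^r sum_{n>=0} a_n x^n with a_0 = 1.
Substitute y = x^r sum a_n x^n and match x^{r+n}. The recurrence is
  D(n) a_n - 3 a_{n-1} - 1 a_{n-2} = 0,  where D(n) = (r+n)(r+n-1) + (2/3)(r+n) + (-2/3).
  a_n = [3 a_{n-1} + 1 a_{n-2}] / D(n).
Since the indicial polynomial factors as (r - r_1)(r - r_2), D(n) = (r_1 + n - r_1)(r_1 + n - r_2) = n(n + 5/3).
Evaluating step by step (a_0 = 1):
  n = 1: D(1) = 1(1 + 5/3) = 8/3; numerator = 3(1) = 3; a_1 = (3)/(8/3) = 9/8
  n = 2: D(2) = 2(2 + 5/3) = 22/3; numerator = 3(9/8) + 1(1) = 35/8; a_2 = (35/8)/(22/3) = 105/176
  n = 3: D(3) = 3(3 + 5/3) = 14; numerator = 3(105/176) + 1(9/8) = 513/176; a_3 = (513/176)/(14) = 513/2464
  n = 4: D(4) = 4(4 + 5/3) = 68/3; numerator = 3(513/2464) + 1(105/176) = 3009/2464; a_4 = (3009/2464)/(68/3) = 531/9856
  n = 5: D(5) = 5(5 + 5/3) = 100/3; numerator = 3(531/9856) + 1(513/2464) = 3645/9856; a_5 = (3645/9856)/(100/3) = 2187/197120
  n = 6: D(6) = 6(6 + 5/3) = 46; numerator = 3(2187/197120) + 1(531/9856) = 17181/197120; a_6 = (17181/197120)/(46) = 747/394240

r = 1; a_0 = 1; a_1 = 9/8; a_2 = 105/176; a_3 = 513/2464; a_4 = 531/9856; a_5 = 2187/197120; a_6 = 747/394240


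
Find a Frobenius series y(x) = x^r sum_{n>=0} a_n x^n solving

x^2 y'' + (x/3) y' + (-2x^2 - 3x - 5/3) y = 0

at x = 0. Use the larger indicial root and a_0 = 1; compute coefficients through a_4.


Write in Frobenius form y'' + (p(x)/x) y' + (q(x)/x^2) y = 0:
  p(x) = 1/3,  q(x) = -2x^2 - 3x - 5/3.
Indicial equation: r(r-1) + (1/3) r + (-5/3) = 0 -> roots r_1 = 5/3, r_2 = -1.
Take r = r_1 = 5/3. Let y(x) = x^r sum_{n>=0} a_n x^n with a_0 = 1.
Substitute y = x^r sum a_n x^n and match x^{r+n}. The recurrence is
  D(n) a_n - 3 a_{n-1} - 2 a_{n-2} = 0,  where D(n) = (r+n)(r+n-1) + (1/3)(r+n) + (-5/3).
  a_n = [3 a_{n-1} + 2 a_{n-2}] / D(n).
Since the indicial polynomial factors as (r - r_1)(r - r_2), D(n) = (r_1 + n - r_1)(r_1 + n - r_2) = n(n + 8/3).
Evaluating step by step (a_0 = 1):
  n = 1: D(1) = 1(1 + 8/3) = 11/3; numerator = 3(1) = 3; a_1 = (3)/(11/3) = 9/11
  n = 2: D(2) = 2(2 + 8/3) = 28/3; numerator = 3(9/11) + 2(1) = 49/11; a_2 = (49/11)/(28/3) = 21/44
  n = 3: D(3) = 3(3 + 8/3) = 17; numerator = 3(21/44) + 2(9/11) = 135/44; a_3 = (135/44)/(17) = 135/748
  n = 4: D(4) = 4(4 + 8/3) = 80/3; numerator = 3(135/748) + 2(21/44) = 1119/748; a_4 = (1119/748)/(80/3) = 3357/59840

r = 5/3; a_0 = 1; a_1 = 9/11; a_2 = 21/44; a_3 = 135/748; a_4 = 3357/59840


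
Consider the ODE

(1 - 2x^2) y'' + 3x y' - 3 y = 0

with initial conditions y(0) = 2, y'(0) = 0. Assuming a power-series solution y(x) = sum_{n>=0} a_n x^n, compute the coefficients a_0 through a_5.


Ansatz: y(x) = sum_{n>=0} a_n x^n, so y'(x) = sum_{n>=1} n a_n x^(n-1) and y''(x) = sum_{n>=2} n(n-1) a_n x^(n-2).
Substitute into P(x) y'' + Q(x) y' + R(x) y = 0 with P(x) = 1 - 2x^2, Q(x) = 3x, R(x) = -3, and match powers of x.
Initial conditions: a_0 = 2, a_1 = 0.
Setting the coefficient of each power of x to zero and solving order by order (substituting the coefficients already found):
  x^0: 2 a_2 - 3 a_0 = 0  ->  2 a_2 = 3 a_0 = 6  ->  a_2 = 3
  x^1: 6 a_3 = 0  ->  a_3 = 0
  x^2: 12 a_4 - a_2 = 0  ->  12 a_4 = a_2 = 3  ->  a_4 = 1/4
  x^3: 20 a_5 - 6 a_3 = 0  ->  20 a_5 = 6 a_3 = 0  ->  a_5 = 0
Truncated series: y(x) = 2 + 3 x^2 + (1/4) x^4 + O(x^6).

a_0 = 2; a_1 = 0; a_2 = 3; a_3 = 0; a_4 = 1/4; a_5 = 0


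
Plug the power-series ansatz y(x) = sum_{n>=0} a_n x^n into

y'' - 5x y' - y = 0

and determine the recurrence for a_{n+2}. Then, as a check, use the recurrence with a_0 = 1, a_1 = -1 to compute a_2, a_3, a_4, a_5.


Substitute y = sum_n a_n x^n.
y''(x) has coefficient (n+2)(n+1) a_{n+2} at x^n;
-5 x y'(x) has coefficient -5 n a_n at x^n (shift);
-y(x) has coefficient -1 a_n at x^n.
Matching x^n: (n+2)(n+1) a_{n+2} + (-5n - 1) a_n = 0.
Thus a_{n+2} = (5n + 1) / ((n+1)(n+2)) * a_n.

Check with a_0 = 1, a_1 = -1 (apply the recurrence for n = 0, 1, 2, 3): a_0 = 1, a_1 = -1, a_2 = 1/2, a_3 = -1, a_4 = 11/24, a_5 = -4/5.

a_(n+2) = (5n + 1) / ((n+1)(n+2)) * a_n; check: a_0 = 1, a_1 = -1, a_2 = 1/2, a_3 = -1, a_4 = 11/24, a_5 = -4/5


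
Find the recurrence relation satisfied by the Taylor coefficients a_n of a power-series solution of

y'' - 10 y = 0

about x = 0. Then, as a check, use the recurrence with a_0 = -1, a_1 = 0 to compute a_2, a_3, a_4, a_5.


Substitute y = sum_n a_n x^n into y'' + (const) y = 0.
y''(x) = sum_{n>=0} (n+2)(n+1) a_{n+2} x^n.
The ODE becomes sum_n [(n+2)(n+1) a_{n+2} - 10 a_n] x^n = 0.
Setting each coefficient to zero gives the recurrence:
  (n+2)(n+1) a_{n+2} - 10 a_n = 0,
  a_{n+2} = 10 / ((n+1)(n+2)) a_n.

Check with a_0 = -1, a_1 = 0 (apply the recurrence for n = 0, 1, 2, 3): a_0 = -1, a_1 = 0, a_2 = -5, a_3 = 0, a_4 = -25/6, a_5 = 0.

a_{n+2} = 10/((n+1)(n+2)) * a_n; check: a_0 = -1, a_1 = 0, a_2 = -5, a_3 = 0, a_4 = -25/6, a_5 = 0


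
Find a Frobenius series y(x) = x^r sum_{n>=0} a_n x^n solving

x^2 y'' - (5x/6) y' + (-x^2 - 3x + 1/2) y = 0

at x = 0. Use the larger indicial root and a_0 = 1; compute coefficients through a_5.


Write in Frobenius form y'' + (p(x)/x) y' + (q(x)/x^2) y = 0:
  p(x) = -5/6,  q(x) = -x^2 - 3x + 1/2.
Indicial equation: r(r-1) + (-5/6) r + (1/2) = 0 -> roots r_1 = 3/2, r_2 = 1/3.
Take r = r_1 = 3/2. Let y(x) = x^r sum_{n>=0} a_n x^n with a_0 = 1.
Substitute y = x^r sum a_n x^n and match x^{r+n}. The recurrence is
  D(n) a_n - 3 a_{n-1} - 1 a_{n-2} = 0,  where D(n) = (r+n)(r+n-1) + (-5/6)(r+n) + (1/2).
  a_n = [3 a_{n-1} + 1 a_{n-2}] / D(n).
Since the indicial polynomial factors as (r - r_1)(r - r_2), D(n) = (r_1 + n - r_1)(r_1 + n - r_2) = n(n + 7/6).
Evaluating step by step (a_0 = 1):
  n = 1: D(1) = 1(1 + 7/6) = 13/6; numerator = 3(1) = 3; a_1 = (3)/(13/6) = 18/13
  n = 2: D(2) = 2(2 + 7/6) = 19/3; numerator = 3(18/13) + 1(1) = 67/13; a_2 = (67/13)/(19/3) = 201/247
  n = 3: D(3) = 3(3 + 7/6) = 25/2; numerator = 3(201/247) + 1(18/13) = 945/247; a_3 = (945/247)/(25/2) = 378/1235
  n = 4: D(4) = 4(4 + 7/6) = 62/3; numerator = 3(378/1235) + 1(201/247) = 2139/1235; a_4 = (2139/1235)/(62/3) = 207/2470
  n = 5: D(5) = 5(5 + 7/6) = 185/6; numerator = 3(207/2470) + 1(378/1235) = 1377/2470; a_5 = (1377/2470)/(185/6) = 4131/228475

r = 3/2; a_0 = 1; a_1 = 18/13; a_2 = 201/247; a_3 = 378/1235; a_4 = 207/2470; a_5 = 4131/228475


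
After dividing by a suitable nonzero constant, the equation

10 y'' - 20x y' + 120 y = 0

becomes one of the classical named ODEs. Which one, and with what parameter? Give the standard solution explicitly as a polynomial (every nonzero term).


All three coefficients share the factor 10; dividing through by 10 gives  y'' - 2x y' + 12 y = 0.
This matches the Hermite equation y'' - 2x y' + 2n y = 0 with 2n = 12, so n = 6; the polynomial solution is H_6(x).
With y = sum_k a_k x^k, matching x^k gives (k+2)(k+1) a_{k+2} = 2(k - n) a_k = 2(k - 6) a_k. The right side vanishes at k = 6, so the series with the parity of 6 terminates at degree 6.
Standard normalization: leading coefficient of H_n is 2^n, so a_6 = 2^6 = 64. Work downward with a_k = (k+1)(k+2) a_{k+2} / (2(k - n)):
  a_4 = (5)(6)(64) / (2(4 - 6)) = 1920/(-4) = -480
  a_2 = (3)(4)(-480) / (2(2 - 6)) = -5760/(-8) = 720
  a_0 = (1)(2)(720) / (2(0 - 6)) = 1440/(-12) = -120
Hence H_6(x) = 64 x^6 - 480 x^4 + 720 x^2 - 120.

H_6(x); series = 64 x^6 - 480 x^4 + 720 x^2 - 120


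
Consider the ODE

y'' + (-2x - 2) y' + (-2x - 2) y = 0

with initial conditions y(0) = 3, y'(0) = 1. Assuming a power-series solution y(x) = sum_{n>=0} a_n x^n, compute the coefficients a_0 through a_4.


Ansatz: y(x) = sum_{n>=0} a_n x^n, so y'(x) = sum_{n>=1} n a_n x^(n-1) and y''(x) = sum_{n>=2} n(n-1) a_n x^(n-2).
Substitute into P(x) y'' + Q(x) y' + R(x) y = 0 with P(x) = 1, Q(x) = -2x - 2, R(x) = -2x - 2, and match powers of x.
Initial conditions: a_0 = 3, a_1 = 1.
Setting the coefficient of each power of x to zero and solving order by order (substituting the coefficients already found):
  x^0: 2 a_2 - 2 a_1 - 2 a_0 = 0  ->  2 a_2 = 2 a_1 + 2 a_0 = 8  ->  a_2 = 4
  x^1: 6 a_3 - 4 a_2 - 4 a_1 - 2 a_0 = 0  ->  6 a_3 = 4 a_2 + 4 a_1 + 2 a_0 = 26  ->  a_3 = 13/3
  x^2: 12 a_4 - 6 a_3 - 6 a_2 - 2 a_1 = 0  ->  12 a_4 = 6 a_3 + 6 a_2 + 2 a_1 = 52  ->  a_4 = 13/3
Truncated series: y(x) = 3 + x + 4 x^2 + (13/3) x^3 + (13/3) x^4 + O(x^5).

a_0 = 3; a_1 = 1; a_2 = 4; a_3 = 13/3; a_4 = 13/3


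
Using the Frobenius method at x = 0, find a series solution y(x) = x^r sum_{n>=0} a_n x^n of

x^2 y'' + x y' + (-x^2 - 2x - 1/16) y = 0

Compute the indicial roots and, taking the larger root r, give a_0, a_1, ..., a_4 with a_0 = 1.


Write in Frobenius form y'' + (p(x)/x) y' + (q(x)/x^2) y = 0:
  p(x) = 1,  q(x) = -x^2 - 2x - 1/16.
Indicial equation: r(r-1) + (1) r + (-1/16) = 0 -> roots r_1 = 1/4, r_2 = -1/4.
Take r = r_1 = 1/4. Let y(x) = x^r sum_{n>=0} a_n x^n with a_0 = 1.
Substitute y = x^r sum a_n x^n and match x^{r+n}. The recurrence is
  D(n) a_n - 2 a_{n-1} - 1 a_{n-2} = 0,  where D(n) = (r+n)(r+n-1) + (1)(r+n) + (-1/16).
  a_n = [2 a_{n-1} + 1 a_{n-2}] / D(n).
Since the indicial polynomial factors as (r - r_1)(r - r_2), D(n) = (r_1 + n - r_1)(r_1 + n - r_2) = n(n + 1/2).
Evaluating step by step (a_0 = 1):
  n = 1: D(1) = 1(1 + 1/2) = 3/2; numerator = 2(1) = 2; a_1 = (2)/(3/2) = 4/3
  n = 2: D(2) = 2(2 + 1/2) = 5; numerator = 2(4/3) + 1(1) = 11/3; a_2 = (11/3)/(5) = 11/15
  n = 3: D(3) = 3(3 + 1/2) = 21/2; numerator = 2(11/15) + 1(4/3) = 14/5; a_3 = (14/5)/(21/2) = 4/15
  n = 4: D(4) = 4(4 + 1/2) = 18; numerator = 2(4/15) + 1(11/15) = 19/15; a_4 = (19/15)/(18) = 19/270

r = 1/4; a_0 = 1; a_1 = 4/3; a_2 = 11/15; a_3 = 4/15; a_4 = 19/270


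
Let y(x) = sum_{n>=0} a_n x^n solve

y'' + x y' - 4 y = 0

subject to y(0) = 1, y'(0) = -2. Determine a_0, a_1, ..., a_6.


Ansatz: y(x) = sum_{n>=0} a_n x^n, so y'(x) = sum_{n>=1} n a_n x^(n-1) and y''(x) = sum_{n>=2} n(n-1) a_n x^(n-2).
Substitute into P(x) y'' + Q(x) y' + R(x) y = 0 with P(x) = 1, Q(x) = x, R(x) = -4, and match powers of x.
Initial conditions: a_0 = 1, a_1 = -2.
Setting the coefficient of each power of x to zero and solving order by order (substituting the coefficients already found):
  x^0: 2 a_2 - 4 a_0 = 0  ->  2 a_2 = 4 a_0 = 4  ->  a_2 = 2
  x^1: 6 a_3 - 3 a_1 = 0  ->  6 a_3 = 3 a_1 = -6  ->  a_3 = -1
  x^2: 12 a_4 - 2 a_2 = 0  ->  12 a_4 = 2 a_2 = 4  ->  a_4 = 1/3
  x^3: 20 a_5 - a_3 = 0  ->  20 a_5 = a_3 = -1  ->  a_5 = -1/20
  x^4: 30 a_6 = 0  ->  a_6 = 0
Truncated series: y(x) = 1 - 2 x + 2 x^2 - x^3 + (1/3) x^4 - (1/20) x^5 + O(x^7).

a_0 = 1; a_1 = -2; a_2 = 2; a_3 = -1; a_4 = 1/3; a_5 = -1/20; a_6 = 0


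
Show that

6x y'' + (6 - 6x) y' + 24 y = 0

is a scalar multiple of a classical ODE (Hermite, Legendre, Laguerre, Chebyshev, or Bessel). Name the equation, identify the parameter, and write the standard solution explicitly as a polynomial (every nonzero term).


All three coefficients share the factor 6; dividing through by 6 gives  x y'' + (1 - x) y' + 4 y = 0.
This matches the Laguerre equation x y'' + (1 - x) y' + n y = 0 with n = 4; the polynomial solution is L_4(x).
With y = sum_k a_k x^k, matching x^k gives (k+1)k a_{k+1} + (k+1) a_{k+1} - k a_k + n a_k = 0, i.e. (k+1)^2 a_{k+1} = (k - n) a_k = (k - 4) a_k. The right side vanishes at k = 4, so the series terminates at degree 4.
Standard normalization L_n(0) = 1 gives a_0 = 1. Work upward with a_{k+1} = (k - 4) a_k / (k+1)^2:
  a_1 = (0 - 4)(1) / 1^2 = -4/1 = -4
  a_2 = (1 - 4)(-4) / 2^2 = 12/4 = 3
  a_3 = (2 - 4)(3) / 3^2 = -6/9 = -2/3
  a_4 = (3 - 4)(-2/3) / 4^2 = (2/3)/16 = 1/24
Hence L_4(x) = x^4/24 - 2 x^3/3 + 3 x^2 - 4 x + 1.

L_4(x); series = x^4/24 - 2 x^3/3 + 3 x^2 - 4 x + 1


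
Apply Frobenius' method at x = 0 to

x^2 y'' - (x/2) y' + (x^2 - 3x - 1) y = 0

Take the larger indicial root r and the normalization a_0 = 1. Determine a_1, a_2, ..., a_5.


Write in Frobenius form y'' + (p(x)/x) y' + (q(x)/x^2) y = 0:
  p(x) = -1/2,  q(x) = x^2 - 3x - 1.
Indicial equation: r(r-1) + (-1/2) r + (-1) = 0 -> roots r_1 = 2, r_2 = -1/2.
Take r = r_1 = 2. Let y(x) = x^r sum_{n>=0} a_n x^n with a_0 = 1.
Substitute y = x^r sum a_n x^n and match x^{r+n}. The recurrence is
  D(n) a_n - 3 a_{n-1} + 1 a_{n-2} = 0,  where D(n) = (r+n)(r+n-1) + (-1/2)(r+n) + (-1).
  a_n = [3 a_{n-1} - 1 a_{n-2}] / D(n).
Since the indicial polynomial factors as (r - r_1)(r - r_2), D(n) = (r_1 + n - r_1)(r_1 + n - r_2) = n(n + 5/2).
Evaluating step by step (a_0 = 1):
  n = 1: D(1) = 1(1 + 5/2) = 7/2; numerator = 3(1) = 3; a_1 = (3)/(7/2) = 6/7
  n = 2: D(2) = 2(2 + 5/2) = 9; numerator = 3(6/7) - 1(1) = 11/7; a_2 = (11/7)/(9) = 11/63
  n = 3: D(3) = 3(3 + 5/2) = 33/2; numerator = 3(11/63) - 1(6/7) = -1/3; a_3 = (-1/3)/(33/2) = -2/99
  n = 4: D(4) = 4(4 + 5/2) = 26; numerator = 3(-2/99) - 1(11/63) = -163/693; a_4 = (-163/693)/(26) = -163/18018
  n = 5: D(5) = 5(5 + 5/2) = 75/2; numerator = 3(-163/18018) - 1(-2/99) = -125/18018; a_5 = (-125/18018)/(75/2) = -5/27027

r = 2; a_0 = 1; a_1 = 6/7; a_2 = 11/63; a_3 = -2/99; a_4 = -163/18018; a_5 = -5/27027


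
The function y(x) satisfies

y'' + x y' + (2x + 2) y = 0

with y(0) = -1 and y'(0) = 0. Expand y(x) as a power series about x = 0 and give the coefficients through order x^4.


Ansatz: y(x) = sum_{n>=0} a_n x^n, so y'(x) = sum_{n>=1} n a_n x^(n-1) and y''(x) = sum_{n>=2} n(n-1) a_n x^(n-2).
Substitute into P(x) y'' + Q(x) y' + R(x) y = 0 with P(x) = 1, Q(x) = x, R(x) = 2x + 2, and match powers of x.
Initial conditions: a_0 = -1, a_1 = 0.
Setting the coefficient of each power of x to zero and solving order by order (substituting the coefficients already found):
  x^0: 2 a_2 + 2 a_0 = 0  ->  2 a_2 = -2 a_0 = 2  ->  a_2 = 1
  x^1: 6 a_3 + 3 a_1 + 2 a_0 = 0  ->  6 a_3 = -3 a_1 - 2 a_0 = 2  ->  a_3 = 1/3
  x^2: 12 a_4 + 4 a_2 + 2 a_1 = 0  ->  12 a_4 = -4 a_2 - 2 a_1 = -4  ->  a_4 = -1/3
Truncated series: y(x) = -1 + x^2 + (1/3) x^3 - (1/3) x^4 + O(x^5).

a_0 = -1; a_1 = 0; a_2 = 1; a_3 = 1/3; a_4 = -1/3


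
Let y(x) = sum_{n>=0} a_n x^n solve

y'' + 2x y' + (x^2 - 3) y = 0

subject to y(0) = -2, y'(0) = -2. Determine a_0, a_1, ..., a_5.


Ansatz: y(x) = sum_{n>=0} a_n x^n, so y'(x) = sum_{n>=1} n a_n x^(n-1) and y''(x) = sum_{n>=2} n(n-1) a_n x^(n-2).
Substitute into P(x) y'' + Q(x) y' + R(x) y = 0 with P(x) = 1, Q(x) = 2x, R(x) = x^2 - 3, and match powers of x.
Initial conditions: a_0 = -2, a_1 = -2.
Setting the coefficient of each power of x to zero and solving order by order (substituting the coefficients already found):
  x^0: 2 a_2 - 3 a_0 = 0  ->  2 a_2 = 3 a_0 = -6  ->  a_2 = -3
  x^1: 6 a_3 - a_1 = 0  ->  6 a_3 = a_1 = -2  ->  a_3 = -1/3
  x^2: 12 a_4 + a_2 + a_0 = 0  ->  12 a_4 = -a_2 - a_0 = 5  ->  a_4 = 5/12
  x^3: 20 a_5 + 3 a_3 + a_1 = 0  ->  20 a_5 = -3 a_3 - a_1 = 3  ->  a_5 = 3/20
Truncated series: y(x) = -2 - 2 x - 3 x^2 - (1/3) x^3 + (5/12) x^4 + (3/20) x^5 + O(x^6).

a_0 = -2; a_1 = -2; a_2 = -3; a_3 = -1/3; a_4 = 5/12; a_5 = 3/20


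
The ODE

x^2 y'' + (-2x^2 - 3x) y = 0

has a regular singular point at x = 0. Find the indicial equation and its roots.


Divide by x^2 to reach normal form y'' + P_1(x) y' + P_2(x) y = 0 with P_1(x) = 0 and P_2(x) = -2 - 3/x.
x = 0 is a singular point because the y-coefficient -2 - 3/x has a pole at x = 0.
It is a regular singular point because x P_1(x) = p(x) = 0 and x^2 P_2(x) = q(x) = -2x^2 - 3x are polynomials, hence analytic at x = 0.
p(0) = 0,  q(0) = 0.
Indicial equation: r(r-1) + p(0) r + q(0) = 0, i.e. r^2 + (p(0) - 1) r + q(0) = 0, i.e. r^2 - 1 r = 0.
Discriminant: (-1)^2 - 4(0) = 1, so r = (1 ± 1)/2.
Solving: r_1 = 1, r_2 = 0.

indicial: r^2 - 1 r = 0; roots r_1 = 1, r_2 = 0


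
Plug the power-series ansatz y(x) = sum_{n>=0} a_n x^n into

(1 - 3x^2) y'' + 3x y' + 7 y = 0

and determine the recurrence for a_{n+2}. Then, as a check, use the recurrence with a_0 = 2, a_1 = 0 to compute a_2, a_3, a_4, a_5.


Substitute y = sum_n a_n x^n.
(1 - 3 x^2) y'' contributes (n+2)(n+1) a_{n+2} - 3 n(n-1) a_n at x^n.
3 x y'(x) contributes 3 n a_n at x^n.
7 y(x) contributes 7 a_n at x^n.
Matching x^n: (n+2)(n+1) a_{n+2} + (-3 n(n-1) + 3 n + 7) a_n = 0.
Thus a_{n+2} = (3 n(n-1) - 3 n - 7) / ((n+1)(n+2)) * a_n.

Check with a_0 = 2, a_1 = 0 (apply the recurrence for n = 0, 1, 2, 3): a_0 = 2, a_1 = 0, a_2 = -7, a_3 = 0, a_4 = 49/12, a_5 = 0.

a_(n+2) = (3 n(n-1) - 3 n - 7) / ((n+1)(n+2)) * a_n; check: a_0 = 2, a_1 = 0, a_2 = -7, a_3 = 0, a_4 = 49/12, a_5 = 0


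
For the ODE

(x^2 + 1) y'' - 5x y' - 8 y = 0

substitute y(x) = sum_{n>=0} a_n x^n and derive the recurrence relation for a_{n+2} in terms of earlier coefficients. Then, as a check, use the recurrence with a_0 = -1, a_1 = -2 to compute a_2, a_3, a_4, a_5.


Substitute y = sum_n a_n x^n.
(1 + 1 x^2) y'' contributes (n+2)(n+1) a_{n+2} + n(n-1) a_n at x^n.
-5 x y'(x) contributes -5 n a_n at x^n.
-8 y(x) contributes -8 a_n at x^n.
Matching x^n: (n+2)(n+1) a_{n+2} + (n(n-1) - 5 n - 8) a_n = 0.
Thus a_{n+2} = (-n(n-1) + 5 n + 8) / ((n+1)(n+2)) * a_n.

Check with a_0 = -1, a_1 = -2 (apply the recurrence for n = 0, 1, 2, 3): a_0 = -1, a_1 = -2, a_2 = -4, a_3 = -13/3, a_4 = -16/3, a_5 = -221/60.

a_(n+2) = (-n(n-1) + 5 n + 8) / ((n+1)(n+2)) * a_n; check: a_0 = -1, a_1 = -2, a_2 = -4, a_3 = -13/3, a_4 = -16/3, a_5 = -221/60


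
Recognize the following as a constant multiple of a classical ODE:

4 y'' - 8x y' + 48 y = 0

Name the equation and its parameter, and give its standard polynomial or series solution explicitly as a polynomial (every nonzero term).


All three coefficients share the factor 4; dividing through by 4 gives  y'' - 2x y' + 12 y = 0.
This matches the Hermite equation y'' - 2x y' + 2n y = 0 with 2n = 12, so n = 6; the polynomial solution is H_6(x).
With y = sum_k a_k x^k, matching x^k gives (k+2)(k+1) a_{k+2} = 2(k - n) a_k = 2(k - 6) a_k. The right side vanishes at k = 6, so the series with the parity of 6 terminates at degree 6.
Standard normalization: leading coefficient of H_n is 2^n, so a_6 = 2^6 = 64. Work downward with a_k = (k+1)(k+2) a_{k+2} / (2(k - n)):
  a_4 = (5)(6)(64) / (2(4 - 6)) = 1920/(-4) = -480
  a_2 = (3)(4)(-480) / (2(2 - 6)) = -5760/(-8) = 720
  a_0 = (1)(2)(720) / (2(0 - 6)) = 1440/(-12) = -120
Hence H_6(x) = 64 x^6 - 480 x^4 + 720 x^2 - 120.

H_6(x); series = 64 x^6 - 480 x^4 + 720 x^2 - 120


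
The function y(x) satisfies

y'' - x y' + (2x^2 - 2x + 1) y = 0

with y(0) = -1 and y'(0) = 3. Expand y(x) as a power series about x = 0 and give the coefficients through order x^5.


Ansatz: y(x) = sum_{n>=0} a_n x^n, so y'(x) = sum_{n>=1} n a_n x^(n-1) and y''(x) = sum_{n>=2} n(n-1) a_n x^(n-2).
Substitute into P(x) y'' + Q(x) y' + R(x) y = 0 with P(x) = 1, Q(x) = -x, R(x) = 2x^2 - 2x + 1, and match powers of x.
Initial conditions: a_0 = -1, a_1 = 3.
Setting the coefficient of each power of x to zero and solving order by order (substituting the coefficients already found):
  x^0: 2 a_2 + a_0 = 0  ->  2 a_2 = -a_0 = 1  ->  a_2 = 1/2
  x^1: 6 a_3 - 2 a_0 = 0  ->  6 a_3 = 2 a_0 = -2  ->  a_3 = -1/3
  x^2: 12 a_4 - a_2 - 2 a_1 + 2 a_0 = 0  ->  12 a_4 = a_2 + 2 a_1 - 2 a_0 = 17/2  ->  a_4 = 17/24
  x^3: 20 a_5 - 2 a_3 - 2 a_2 + 2 a_1 = 0  ->  20 a_5 = 2 a_3 + 2 a_2 - 2 a_1 = -17/3  ->  a_5 = -17/60
Truncated series: y(x) = -1 + 3 x + (1/2) x^2 - (1/3) x^3 + (17/24) x^4 - (17/60) x^5 + O(x^6).

a_0 = -1; a_1 = 3; a_2 = 1/2; a_3 = -1/3; a_4 = 17/24; a_5 = -17/60


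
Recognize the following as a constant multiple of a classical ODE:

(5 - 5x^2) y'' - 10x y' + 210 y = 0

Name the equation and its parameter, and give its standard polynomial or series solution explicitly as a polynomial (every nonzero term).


All three coefficients share the factor 5; dividing through by 5 gives  (1 - x^2) y'' - 2x y' + 42 y = 0.
This matches the Legendre equation (1 - x^2) y'' - 2x y' + n(n+1) y = 0 (note the -2x y' term) with n(n+1) = 42, so n = 6; the polynomial solution is P_6(x).
With y = sum_k a_k x^k, matching x^k gives (k+2)(k+1) a_{k+2} = [k(k+1) - n(n+1)] a_k = (k - 6)(k + 7) a_k. The right side vanishes at k = 6, so the series with the parity of 6 terminates at degree 6.
Standard normalization (P_n(1) = 1): leading coefficient (2n)!/(2^n (n!)^2) = 479001600/(64*518400) = 231/16, so a_6 = 231/16. Work downward with a_k = (k+1)(k+2) a_{k+2} / ((k - 6)(k + 7)):
  a_4 = (5)(6)(231/16) / ((4 - 6)(4 + 7)) = (3465/8)/(-22) = -315/16
  a_2 = (3)(4)(-315/16) / ((2 - 6)(2 + 7)) = (-945/4)/(-36) = 105/16
  a_0 = (1)(2)(105/16) / ((0 - 6)(0 + 7)) = (105/8)/(-42) = -5/16
Hence P_6(x) = 231 x^6/16 - 315 x^4/16 + 105 x^2/16 - 5/16.

P_6(x); series = 231 x^6/16 - 315 x^4/16 + 105 x^2/16 - 5/16


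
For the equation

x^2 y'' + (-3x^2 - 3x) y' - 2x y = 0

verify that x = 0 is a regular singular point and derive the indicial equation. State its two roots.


Divide by x^2 to reach normal form y'' + P_1(x) y' + P_2(x) y = 0 with P_1(x) = -3 - 3/x and P_2(x) = -2/x.
x = 0 is a singular point because the y'-coefficient -3 - 3/x has a pole at x = 0 and the y-coefficient -2/x has a pole at x = 0.
It is a regular singular point because x P_1(x) = p(x) = -3x - 3 and x^2 P_2(x) = q(x) = -2x are polynomials, hence analytic at x = 0.
p(0) = -3,  q(0) = 0.
Indicial equation: r(r-1) + p(0) r + q(0) = 0, i.e. r^2 + (p(0) - 1) r + q(0) = 0, i.e. r^2 - 4 r = 0.
Discriminant: (-4)^2 - 4(0) = 16, so r = (4 ± 4)/2.
Solving: r_1 = 4, r_2 = 0.

indicial: r^2 - 4 r = 0; roots r_1 = 4, r_2 = 0


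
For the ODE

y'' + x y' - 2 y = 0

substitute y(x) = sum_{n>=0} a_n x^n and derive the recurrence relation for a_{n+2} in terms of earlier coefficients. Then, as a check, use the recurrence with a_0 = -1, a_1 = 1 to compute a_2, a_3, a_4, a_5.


Substitute y = sum_n a_n x^n.
y''(x) has coefficient (n+2)(n+1) a_{n+2} at x^n;
x y'(x) has coefficient n a_n at x^n (shift);
-2 y(x) has coefficient -2 a_n at x^n.
Matching x^n: (n+2)(n+1) a_{n+2} + (n - 2) a_n = 0.
Thus a_{n+2} = (-n + 2) / ((n+1)(n+2)) * a_n.

Check with a_0 = -1, a_1 = 1 (apply the recurrence for n = 0, 1, 2, 3): a_0 = -1, a_1 = 1, a_2 = -1, a_3 = 1/6, a_4 = 0, a_5 = -1/120.

a_(n+2) = (-n + 2) / ((n+1)(n+2)) * a_n; check: a_0 = -1, a_1 = 1, a_2 = -1, a_3 = 1/6, a_4 = 0, a_5 = -1/120


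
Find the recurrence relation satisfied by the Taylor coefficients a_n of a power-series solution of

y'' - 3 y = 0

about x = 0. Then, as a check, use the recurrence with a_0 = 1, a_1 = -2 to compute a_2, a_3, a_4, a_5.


Substitute y = sum_n a_n x^n into y'' + (const) y = 0.
y''(x) = sum_{n>=0} (n+2)(n+1) a_{n+2} x^n.
The ODE becomes sum_n [(n+2)(n+1) a_{n+2} - 3 a_n] x^n = 0.
Setting each coefficient to zero gives the recurrence:
  (n+2)(n+1) a_{n+2} - 3 a_n = 0,
  a_{n+2} = 3 / ((n+1)(n+2)) a_n.

Check with a_0 = 1, a_1 = -2 (apply the recurrence for n = 0, 1, 2, 3): a_0 = 1, a_1 = -2, a_2 = 3/2, a_3 = -1, a_4 = 3/8, a_5 = -3/20.

a_{n+2} = 3/((n+1)(n+2)) * a_n; check: a_0 = 1, a_1 = -2, a_2 = 3/2, a_3 = -1, a_4 = 3/8, a_5 = -3/20
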